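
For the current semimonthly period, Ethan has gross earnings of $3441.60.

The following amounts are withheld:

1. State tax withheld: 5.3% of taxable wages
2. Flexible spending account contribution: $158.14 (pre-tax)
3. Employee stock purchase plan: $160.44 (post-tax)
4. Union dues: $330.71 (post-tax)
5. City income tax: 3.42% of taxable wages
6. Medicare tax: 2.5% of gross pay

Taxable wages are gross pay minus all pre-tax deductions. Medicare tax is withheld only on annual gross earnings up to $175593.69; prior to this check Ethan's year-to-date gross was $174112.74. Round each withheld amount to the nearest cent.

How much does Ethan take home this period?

Flexible spending account contribution: $158.14
Taxable wages = $3441.60 − $158.14 = $3283.46
State tax withheld: $3283.46 × 0.053 = $174.02
City income tax: $3283.46 × 0.0342 = $112.29
Medicare tax: only $175593.69 − $174112.74 = $1480.95 of this check is subject → $1480.95 × 0.025 = $37.02
Union dues: $330.71
Employee stock purchase plan: $160.44
Total deductions = $158.14 + $174.02 + $112.29 + $37.02 + $330.71 + $160.44 = $972.62
Net pay = $3441.60 − $972.62 = $2468.98

$2468.98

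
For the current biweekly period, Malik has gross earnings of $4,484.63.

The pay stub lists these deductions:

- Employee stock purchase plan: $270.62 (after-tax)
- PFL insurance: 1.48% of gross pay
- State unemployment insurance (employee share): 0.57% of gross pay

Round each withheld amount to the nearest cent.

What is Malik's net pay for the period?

$4,122.08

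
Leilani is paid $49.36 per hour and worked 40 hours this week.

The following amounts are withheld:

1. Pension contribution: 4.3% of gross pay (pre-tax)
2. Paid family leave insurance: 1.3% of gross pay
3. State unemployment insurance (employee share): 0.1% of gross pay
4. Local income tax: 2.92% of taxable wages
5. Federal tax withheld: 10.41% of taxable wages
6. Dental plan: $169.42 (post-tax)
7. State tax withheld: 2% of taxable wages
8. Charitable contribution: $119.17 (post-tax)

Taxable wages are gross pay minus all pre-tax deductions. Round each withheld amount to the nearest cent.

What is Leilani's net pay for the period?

Gross pay: 40 × $49.36 = $1974.40
Pension contribution: $1974.40 × 0.043 = $84.90
Taxable wages = $1974.40 − $84.90 = $1889.50
Local income tax: $1889.50 × 0.0292 = $55.17
Federal tax withheld: $1889.50 × 0.1041 = $196.70
State tax withheld: $1889.50 × 0.02 = $37.79
Paid family leave insurance: $1974.40 × 0.013 = $25.67
State unemployment insurance (employee share): $1974.40 × 0.001 = $1.97
Charitable contribution: $119.17
Dental plan: $169.42
Total deductions = $84.90 + $55.17 + $196.70 + $37.79 + $25.67 + $1.97 + $119.17 + $169.42 = $690.79
Net pay = $1974.40 − $690.79 = $1283.61

$1283.61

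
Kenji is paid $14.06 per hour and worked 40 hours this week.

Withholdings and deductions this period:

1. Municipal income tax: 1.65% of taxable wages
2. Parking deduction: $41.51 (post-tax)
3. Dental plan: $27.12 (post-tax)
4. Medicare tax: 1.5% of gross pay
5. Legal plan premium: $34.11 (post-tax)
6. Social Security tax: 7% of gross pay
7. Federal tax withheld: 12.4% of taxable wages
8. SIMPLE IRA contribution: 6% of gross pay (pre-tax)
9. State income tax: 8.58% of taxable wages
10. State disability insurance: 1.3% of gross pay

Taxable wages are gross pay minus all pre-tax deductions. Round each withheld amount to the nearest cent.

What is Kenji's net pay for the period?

Gross pay: 40 × $14.06 = $562.40
SIMPLE IRA contribution: $562.40 × 0.06 = $33.74
Taxable wages = $562.40 − $33.74 = $528.66
State income tax: $528.66 × 0.0858 = $45.36
Federal tax withheld: $528.66 × 0.124 = $65.55
Municipal income tax: $528.66 × 0.0165 = $8.72
Medicare tax: $562.40 × 0.015 = $8.44
Social Security tax: $562.40 × 0.07 = $39.37
State disability insurance: $562.40 × 0.013 = $7.31
Legal plan premium: $34.11
Parking deduction: $41.51
Dental plan: $27.12
Total deductions = $33.74 + $45.36 + $65.55 + $8.72 + $8.44 + $39.37 + $7.31 + $34.11 + $41.51 + $27.12 = $311.23
Net pay = $562.40 − $311.23 = $251.17

$251.17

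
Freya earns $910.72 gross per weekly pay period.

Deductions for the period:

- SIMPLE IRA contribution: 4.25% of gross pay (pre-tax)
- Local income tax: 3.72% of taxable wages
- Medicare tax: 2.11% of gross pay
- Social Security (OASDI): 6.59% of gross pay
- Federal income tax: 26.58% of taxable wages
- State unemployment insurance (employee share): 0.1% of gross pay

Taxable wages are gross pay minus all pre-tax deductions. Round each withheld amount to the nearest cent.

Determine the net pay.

SIMPLE IRA contribution: $910.72 × 0.0425 = $38.71
Taxable wages = $910.72 − $38.71 = $872.01
Local income tax: $872.01 × 0.0372 = $32.44
Federal income tax: $872.01 × 0.2658 = $231.78
Social Security (OASDI): $910.72 × 0.0659 = $60.02
State unemployment insurance (employee share): $910.72 × 0.001 = $0.91
Medicare tax: $910.72 × 0.0211 = $19.22
Total deductions = $38.71 + $32.44 + $231.78 + $60.02 + $0.91 + $19.22 = $383.08
Net pay = $910.72 − $383.08 = $527.64

$527.64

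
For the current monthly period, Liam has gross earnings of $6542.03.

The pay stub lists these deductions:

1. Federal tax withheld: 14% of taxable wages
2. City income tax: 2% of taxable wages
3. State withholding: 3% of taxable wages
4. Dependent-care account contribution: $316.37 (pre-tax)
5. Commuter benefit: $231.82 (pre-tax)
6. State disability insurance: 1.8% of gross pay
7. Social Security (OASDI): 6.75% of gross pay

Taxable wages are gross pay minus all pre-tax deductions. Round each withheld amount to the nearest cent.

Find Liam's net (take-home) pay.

$4295.65

Commuter benefit: $231.82
Dependent-care account contribution: $316.37
Pre-tax total = $231.82 + $316.37 = $548.19
Taxable wages = $6542.03 − $548.19 = $5993.84
Federal tax withheld: $5993.84 × 0.14 = $839.14
City income tax: $5993.84 × 0.02 = $119.88
State withholding: $5993.84 × 0.03 = $179.82
State disability insurance: $6542.03 × 0.018 = $117.76
Social Security (OASDI): $6542.03 × 0.0675 = $441.59
Total deductions = $231.82 + $316.37 + $839.14 + $119.88 + $179.82 + $117.76 + $441.59 = $2246.38
Net pay = $6542.03 − $2246.38 = $4295.65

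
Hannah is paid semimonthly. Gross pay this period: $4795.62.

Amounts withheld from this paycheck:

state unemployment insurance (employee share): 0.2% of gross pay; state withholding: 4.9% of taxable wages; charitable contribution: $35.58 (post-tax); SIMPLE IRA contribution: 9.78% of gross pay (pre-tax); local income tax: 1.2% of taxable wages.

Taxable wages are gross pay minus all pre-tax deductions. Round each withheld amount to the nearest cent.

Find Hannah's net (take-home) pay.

$4017.52

SIMPLE IRA contribution: $4795.62 × 0.0978 = $469.01
Taxable wages = $4795.62 − $469.01 = $4326.61
State withholding: $4326.61 × 0.049 = $212.00
Local income tax: $4326.61 × 0.012 = $51.92
State unemployment insurance (employee share): $4795.62 × 0.002 = $9.59
Charitable contribution: $35.58
Total deductions = $469.01 + $212.00 + $51.92 + $9.59 + $35.58 = $778.10
Net pay = $4795.62 − $778.10 = $4017.52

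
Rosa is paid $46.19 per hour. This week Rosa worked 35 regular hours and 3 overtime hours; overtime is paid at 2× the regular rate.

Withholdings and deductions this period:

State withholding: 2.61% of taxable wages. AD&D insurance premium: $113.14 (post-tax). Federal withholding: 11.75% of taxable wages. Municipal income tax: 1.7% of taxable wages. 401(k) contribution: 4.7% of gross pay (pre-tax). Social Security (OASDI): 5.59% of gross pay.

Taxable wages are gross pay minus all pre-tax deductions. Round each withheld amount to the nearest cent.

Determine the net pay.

Regular pay: 35 × $46.19 = $1,616.65
Overtime pay: 3 × $46.19 × 2 = $277.14
Gross pay = $1,616.65 + $277.14 = $1,893.79
401(k) contribution: $1,893.79 × 0.047 = $89.01
Taxable wages = $1,893.79 − $89.01 = $1,804.78
State withholding: $1,804.78 × 0.0261 = $47.10
Federal withholding: $1,804.78 × 0.1175 = $212.06
Municipal income tax: $1,804.78 × 0.017 = $30.68
Social Security (OASDI): $1,893.79 × 0.0559 = $105.86
AD&D insurance premium: $113.14
Total deductions = $89.01 + $47.10 + $212.06 + $30.68 + $105.86 + $113.14 = $597.85
Net pay = $1,893.79 − $597.85 = $1,295.94

$1,295.94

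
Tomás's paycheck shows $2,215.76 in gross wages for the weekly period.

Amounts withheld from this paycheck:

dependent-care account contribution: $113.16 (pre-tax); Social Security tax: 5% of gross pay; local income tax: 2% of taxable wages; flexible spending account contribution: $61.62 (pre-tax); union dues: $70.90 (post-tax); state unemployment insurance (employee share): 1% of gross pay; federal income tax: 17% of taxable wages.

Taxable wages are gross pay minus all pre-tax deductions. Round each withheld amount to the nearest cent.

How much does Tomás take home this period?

$1,449.34

Flexible spending account contribution: $61.62
Dependent-care account contribution: $113.16
Pre-tax total = $61.62 + $113.16 = $174.78
Taxable wages = $2,215.76 − $174.78 = $2,040.98
Local income tax: $2,040.98 × 0.02 = $40.82
Federal income tax: $2,040.98 × 0.17 = $346.97
State unemployment insurance (employee share): $2,215.76 × 0.01 = $22.16
Social Security tax: $2,215.76 × 0.05 = $110.79
Union dues: $70.90
Total deductions = $61.62 + $113.16 + $40.82 + $346.97 + $22.16 + $110.79 + $70.90 = $766.42
Net pay = $2,215.76 − $766.42 = $1,449.34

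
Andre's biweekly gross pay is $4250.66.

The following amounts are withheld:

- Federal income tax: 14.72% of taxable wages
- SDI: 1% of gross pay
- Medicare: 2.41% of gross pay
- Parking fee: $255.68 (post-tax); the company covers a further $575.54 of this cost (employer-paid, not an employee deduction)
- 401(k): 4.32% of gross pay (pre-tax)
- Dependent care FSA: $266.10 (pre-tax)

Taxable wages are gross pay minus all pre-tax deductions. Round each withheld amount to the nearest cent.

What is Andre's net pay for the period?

$2840.80

401(k): $4250.66 × 0.0432 = $183.63
Dependent care FSA: $266.10
Pre-tax total = $183.63 + $266.10 = $449.73
Taxable wages = $4250.66 − $449.73 = $3800.93
Federal income tax: $3800.93 × 0.1472 = $559.50
SDI: $4250.66 × 0.01 = $42.51
Medicare: $4250.66 × 0.0241 = $102.44
Parking fee: $255.68
(Employer's $575.54 toward parking fee is not withheld from the employee.)
Total deductions = $183.63 + $266.10 + $559.50 + $42.51 + $102.44 + $255.68 = $1409.86
Net pay = $4250.66 − $1409.86 = $2840.80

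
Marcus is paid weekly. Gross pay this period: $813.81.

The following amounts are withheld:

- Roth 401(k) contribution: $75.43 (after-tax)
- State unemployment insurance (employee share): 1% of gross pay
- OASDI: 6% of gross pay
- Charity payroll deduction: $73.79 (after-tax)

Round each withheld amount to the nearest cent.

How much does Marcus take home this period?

$607.62

OASDI: $813.81 × 0.06 = $48.83
State unemployment insurance (employee share): $813.81 × 0.01 = $8.14
Charity payroll deduction: $73.79
Roth 401(k) contribution: $75.43
Total deductions = $48.83 + $8.14 + $73.79 + $75.43 = $206.19
Net pay = $813.81 − $206.19 = $607.62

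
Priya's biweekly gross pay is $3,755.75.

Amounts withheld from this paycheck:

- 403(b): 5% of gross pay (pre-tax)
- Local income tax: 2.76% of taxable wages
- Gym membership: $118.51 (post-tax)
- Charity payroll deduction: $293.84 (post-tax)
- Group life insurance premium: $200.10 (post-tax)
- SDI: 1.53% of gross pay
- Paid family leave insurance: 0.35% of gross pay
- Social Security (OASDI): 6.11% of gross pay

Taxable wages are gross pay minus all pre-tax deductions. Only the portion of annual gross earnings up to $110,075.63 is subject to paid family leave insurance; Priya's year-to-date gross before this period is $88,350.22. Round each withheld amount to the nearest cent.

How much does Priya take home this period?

$2,556.94

403(b): $3,755.75 × 0.05 = $187.79
Taxable wages = $3,755.75 − $187.79 = $3,567.96
Local income tax: $3,567.96 × 0.0276 = $98.48
Paid family leave insurance: cap not yet reached, full $3,755.75 is subject → $3,755.75 × 0.0035 = $13.15
Social Security (OASDI): $3,755.75 × 0.0611 = $229.48
SDI: $3,755.75 × 0.0153 = $57.46
Group life insurance premium: $200.10
Gym membership: $118.51
Charity payroll deduction: $293.84
Total deductions = $187.79 + $98.48 + $13.15 + $229.48 + $57.46 + $200.10 + $118.51 + $293.84 = $1,198.81
Net pay = $3,755.75 − $1,198.81 = $2,556.94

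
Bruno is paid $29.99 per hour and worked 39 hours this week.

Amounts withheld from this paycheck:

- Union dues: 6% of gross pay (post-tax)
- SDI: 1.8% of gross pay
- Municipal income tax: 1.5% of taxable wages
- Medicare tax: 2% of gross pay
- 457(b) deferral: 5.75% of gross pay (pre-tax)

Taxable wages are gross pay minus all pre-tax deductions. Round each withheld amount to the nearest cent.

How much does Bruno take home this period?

$971.20

Gross pay: 39 × $29.99 = $1,169.61
457(b) deferral: $1,169.61 × 0.0575 = $67.25
Taxable wages = $1,169.61 − $67.25 = $1,102.36
Municipal income tax: $1,102.36 × 0.015 = $16.54
Medicare tax: $1,169.61 × 0.02 = $23.39
SDI: $1,169.61 × 0.018 = $21.05
Union dues: $1,169.61 × 0.06 = $70.18
Total deductions = $67.25 + $16.54 + $23.39 + $21.05 + $70.18 = $198.41
Net pay = $1,169.61 − $198.41 = $971.20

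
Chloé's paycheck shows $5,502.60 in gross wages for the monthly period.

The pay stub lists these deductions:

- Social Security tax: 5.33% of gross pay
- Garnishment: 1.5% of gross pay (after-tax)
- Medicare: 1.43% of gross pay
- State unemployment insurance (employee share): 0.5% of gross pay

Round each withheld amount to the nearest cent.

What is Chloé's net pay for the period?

$5,020.57

Medicare: $5,502.60 × 0.0143 = $78.69
Social Security tax: $5,502.60 × 0.0533 = $293.29
State unemployment insurance (employee share): $5,502.60 × 0.005 = $27.51
Garnishment: $5,502.60 × 0.015 = $82.54
Total deductions = $78.69 + $293.29 + $27.51 + $82.54 = $482.03
Net pay = $5,502.60 − $482.03 = $5,020.57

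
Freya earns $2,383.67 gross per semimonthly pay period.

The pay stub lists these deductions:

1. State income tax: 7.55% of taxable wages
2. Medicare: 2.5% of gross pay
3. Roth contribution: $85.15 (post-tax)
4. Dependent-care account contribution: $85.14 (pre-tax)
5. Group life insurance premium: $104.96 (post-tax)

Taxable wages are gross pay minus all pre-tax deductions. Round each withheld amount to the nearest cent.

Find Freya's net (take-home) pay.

Dependent-care account contribution: $85.14
Taxable wages = $2,383.67 − $85.14 = $2,298.53
State income tax: $2,298.53 × 0.0755 = $173.54
Medicare: $2,383.67 × 0.025 = $59.59
Group life insurance premium: $104.96
Roth contribution: $85.15
Total deductions = $85.14 + $173.54 + $59.59 + $104.96 + $85.15 = $508.38
Net pay = $2,383.67 − $508.38 = $1,875.29

$1,875.29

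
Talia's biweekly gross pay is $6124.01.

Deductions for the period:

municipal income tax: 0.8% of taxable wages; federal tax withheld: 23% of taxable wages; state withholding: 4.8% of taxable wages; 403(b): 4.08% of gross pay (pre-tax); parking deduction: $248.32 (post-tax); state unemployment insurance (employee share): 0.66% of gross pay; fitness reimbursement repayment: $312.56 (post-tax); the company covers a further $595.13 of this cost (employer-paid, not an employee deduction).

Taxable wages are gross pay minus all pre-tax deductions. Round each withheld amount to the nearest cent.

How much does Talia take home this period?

403(b): $6124.01 × 0.0408 = $249.86
Taxable wages = $6124.01 − $249.86 = $5874.15
State withholding: $5874.15 × 0.048 = $281.96
Municipal income tax: $5874.15 × 0.008 = $46.99
Federal tax withheld: $5874.15 × 0.23 = $1351.05
State unemployment insurance (employee share): $6124.01 × 0.0066 = $40.42
Fitness reimbursement repayment: $312.56
Parking deduction: $248.32
(Employer's $595.13 toward fitness reimbursement repayment is not withheld from the employee.)
Total deductions = $249.86 + $281.96 + $46.99 + $1351.05 + $40.42 + $312.56 + $248.32 = $2531.16
Net pay = $6124.01 − $2531.16 = $3592.85

$3592.85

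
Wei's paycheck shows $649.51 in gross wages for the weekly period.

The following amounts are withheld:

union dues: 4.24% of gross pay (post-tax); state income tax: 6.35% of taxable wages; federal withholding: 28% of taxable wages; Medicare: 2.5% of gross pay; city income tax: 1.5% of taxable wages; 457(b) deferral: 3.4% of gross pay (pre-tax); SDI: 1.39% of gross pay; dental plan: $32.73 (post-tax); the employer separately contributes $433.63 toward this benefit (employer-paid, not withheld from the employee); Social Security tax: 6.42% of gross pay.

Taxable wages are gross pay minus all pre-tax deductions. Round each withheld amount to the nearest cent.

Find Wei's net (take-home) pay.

457(b) deferral: $649.51 × 0.034 = $22.08
Taxable wages = $649.51 − $22.08 = $627.43
Federal withholding: $627.43 × 0.28 = $175.68
State income tax: $627.43 × 0.0635 = $39.84
City income tax: $627.43 × 0.015 = $9.41
Medicare: $649.51 × 0.025 = $16.24
SDI: $649.51 × 0.0139 = $9.03
Social Security tax: $649.51 × 0.0642 = $41.70
Dental plan: $32.73
Union dues: $649.51 × 0.0424 = $27.54
(Employer's $433.63 toward dental plan is not withheld from the employee.)
Total deductions = $22.08 + $175.68 + $39.84 + $9.41 + $16.24 + $9.03 + $41.70 + $32.73 + $27.54 = $374.25
Net pay = $649.51 − $374.25 = $275.26

$275.26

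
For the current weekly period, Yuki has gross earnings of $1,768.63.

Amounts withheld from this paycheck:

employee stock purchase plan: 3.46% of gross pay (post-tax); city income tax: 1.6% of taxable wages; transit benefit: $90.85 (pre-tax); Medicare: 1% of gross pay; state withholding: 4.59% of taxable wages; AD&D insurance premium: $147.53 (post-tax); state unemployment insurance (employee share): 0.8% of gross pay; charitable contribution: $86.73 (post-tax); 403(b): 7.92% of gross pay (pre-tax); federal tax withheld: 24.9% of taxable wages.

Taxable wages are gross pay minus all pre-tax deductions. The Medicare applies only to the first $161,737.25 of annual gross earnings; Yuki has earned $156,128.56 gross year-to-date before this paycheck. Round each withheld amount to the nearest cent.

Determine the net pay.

$732.34

Transit benefit: $90.85
403(b): $1,768.63 × 0.0792 = $140.08
Pre-tax total = $90.85 + $140.08 = $230.93
Taxable wages = $1,768.63 − $230.93 = $1,537.70
State withholding: $1,537.70 × 0.0459 = $70.58
City income tax: $1,537.70 × 0.016 = $24.60
Federal tax withheld: $1,537.70 × 0.249 = $382.89
State unemployment insurance (employee share): $1,768.63 × 0.008 = $14.15
Medicare: cap not yet reached, full $1,768.63 is subject → $1,768.63 × 0.01 = $17.69
AD&D insurance premium: $147.53
Charitable contribution: $86.73
Employee stock purchase plan: $1,768.63 × 0.0346 = $61.19
Total deductions = $90.85 + $140.08 + $70.58 + $24.60 + $382.89 + $14.15 + $17.69 + $147.53 + $86.73 + $61.19 = $1,036.29
Net pay = $1,768.63 − $1,036.29 = $732.34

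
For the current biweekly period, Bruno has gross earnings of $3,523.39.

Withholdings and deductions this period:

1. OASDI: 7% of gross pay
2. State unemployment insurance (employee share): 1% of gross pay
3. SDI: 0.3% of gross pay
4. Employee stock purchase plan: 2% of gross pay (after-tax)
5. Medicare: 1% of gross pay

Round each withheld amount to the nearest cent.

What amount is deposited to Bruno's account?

$3,125.25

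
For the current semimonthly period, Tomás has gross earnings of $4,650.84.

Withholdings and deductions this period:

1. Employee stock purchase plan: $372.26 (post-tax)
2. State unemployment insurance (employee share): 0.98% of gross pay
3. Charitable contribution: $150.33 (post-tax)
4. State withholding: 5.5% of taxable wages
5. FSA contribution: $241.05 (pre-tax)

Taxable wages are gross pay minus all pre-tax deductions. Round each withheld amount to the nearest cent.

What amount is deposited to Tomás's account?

FSA contribution: $241.05
Taxable wages = $4,650.84 − $241.05 = $4,409.79
State withholding: $4,409.79 × 0.055 = $242.54
State unemployment insurance (employee share): $4,650.84 × 0.0098 = $45.58
Employee stock purchase plan: $372.26
Charitable contribution: $150.33
Total deductions = $241.05 + $242.54 + $45.58 + $372.26 + $150.33 = $1,051.76
Net pay = $4,650.84 − $1,051.76 = $3,599.08

$3,599.08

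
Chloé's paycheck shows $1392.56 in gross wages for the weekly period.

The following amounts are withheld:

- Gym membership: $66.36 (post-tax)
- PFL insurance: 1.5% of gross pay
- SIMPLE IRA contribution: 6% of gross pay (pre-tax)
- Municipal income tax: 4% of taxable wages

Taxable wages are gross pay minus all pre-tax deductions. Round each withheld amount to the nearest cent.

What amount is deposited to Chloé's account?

SIMPLE IRA contribution: $1392.56 × 0.06 = $83.55
Taxable wages = $1392.56 − $83.55 = $1309.01
Municipal income tax: $1309.01 × 0.04 = $52.36
PFL insurance: $1392.56 × 0.015 = $20.89
Gym membership: $66.36
Total deductions = $83.55 + $52.36 + $20.89 + $66.36 = $223.16
Net pay = $1392.56 − $223.16 = $1169.40

$1169.40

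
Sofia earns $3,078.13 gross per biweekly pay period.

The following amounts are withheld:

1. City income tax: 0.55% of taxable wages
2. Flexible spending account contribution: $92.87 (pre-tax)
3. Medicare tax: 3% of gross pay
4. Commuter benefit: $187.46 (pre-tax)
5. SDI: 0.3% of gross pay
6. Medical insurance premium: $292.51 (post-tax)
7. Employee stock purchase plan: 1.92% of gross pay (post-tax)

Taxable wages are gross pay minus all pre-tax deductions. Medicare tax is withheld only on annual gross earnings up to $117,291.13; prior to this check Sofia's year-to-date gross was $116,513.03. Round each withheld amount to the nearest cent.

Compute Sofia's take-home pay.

$2,398.23

Commuter benefit: $187.46
Flexible spending account contribution: $92.87
Pre-tax total = $187.46 + $92.87 = $280.33
Taxable wages = $3,078.13 − $280.33 = $2,797.80
City income tax: $2,797.80 × 0.0055 = $15.39
SDI: $3,078.13 × 0.003 = $9.23
Medicare tax: only $117,291.13 − $116,513.03 = $778.10 of this check is subject → $778.10 × 0.03 = $23.34
Medical insurance premium: $292.51
Employee stock purchase plan: $3,078.13 × 0.0192 = $59.10
Total deductions = $187.46 + $92.87 + $15.39 + $9.23 + $23.34 + $292.51 + $59.10 = $679.90
Net pay = $3,078.13 − $679.90 = $2,398.23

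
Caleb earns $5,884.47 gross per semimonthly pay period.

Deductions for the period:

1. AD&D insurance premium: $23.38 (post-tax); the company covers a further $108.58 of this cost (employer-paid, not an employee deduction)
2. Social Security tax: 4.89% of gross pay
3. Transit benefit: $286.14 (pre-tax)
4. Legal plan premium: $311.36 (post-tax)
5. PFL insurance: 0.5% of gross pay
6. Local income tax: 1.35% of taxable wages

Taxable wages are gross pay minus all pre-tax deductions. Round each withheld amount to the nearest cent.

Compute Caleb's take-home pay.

$4,870.84

Transit benefit: $286.14
Taxable wages = $5,884.47 − $286.14 = $5,598.33
Local income tax: $5,598.33 × 0.0135 = $75.58
Social Security tax: $5,884.47 × 0.0489 = $287.75
PFL insurance: $5,884.47 × 0.005 = $29.42
Legal plan premium: $311.36
AD&D insurance premium: $23.38
(Employer's $108.58 toward AD&D insurance premium is not withheld from the employee.)
Total deductions = $286.14 + $75.58 + $287.75 + $29.42 + $311.36 + $23.38 = $1,013.63
Net pay = $5,884.47 − $1,013.63 = $4,870.84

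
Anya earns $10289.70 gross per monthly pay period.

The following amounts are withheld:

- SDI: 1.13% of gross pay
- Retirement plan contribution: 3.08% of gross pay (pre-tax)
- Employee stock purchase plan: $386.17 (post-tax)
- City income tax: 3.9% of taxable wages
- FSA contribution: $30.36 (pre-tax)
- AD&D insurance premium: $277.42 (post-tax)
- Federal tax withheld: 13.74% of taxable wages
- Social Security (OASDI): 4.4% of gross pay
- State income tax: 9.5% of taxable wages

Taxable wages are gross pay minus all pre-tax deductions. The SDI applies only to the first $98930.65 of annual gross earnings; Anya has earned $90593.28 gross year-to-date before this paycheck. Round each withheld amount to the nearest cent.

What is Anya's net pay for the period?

FSA contribution: $30.36
Retirement plan contribution: $10289.70 × 0.0308 = $316.92
Pre-tax total = $30.36 + $316.92 = $347.28
Taxable wages = $10289.70 − $347.28 = $9942.42
Federal tax withheld: $9942.42 × 0.1374 = $1366.09
State income tax: $9942.42 × 0.095 = $944.53
City income tax: $9942.42 × 0.039 = $387.75
Social Security (OASDI): $10289.70 × 0.044 = $452.75
SDI: only $98930.65 − $90593.28 = $8337.37 of this check is subject → $8337.37 × 0.0113 = $94.21
Employee stock purchase plan: $386.17
AD&D insurance premium: $277.42
Total deductions = $30.36 + $316.92 + $1366.09 + $944.53 + $387.75 + $452.75 + $94.21 + $386.17 + $277.42 = $4256.20
Net pay = $10289.70 − $4256.20 = $6033.50

$6033.50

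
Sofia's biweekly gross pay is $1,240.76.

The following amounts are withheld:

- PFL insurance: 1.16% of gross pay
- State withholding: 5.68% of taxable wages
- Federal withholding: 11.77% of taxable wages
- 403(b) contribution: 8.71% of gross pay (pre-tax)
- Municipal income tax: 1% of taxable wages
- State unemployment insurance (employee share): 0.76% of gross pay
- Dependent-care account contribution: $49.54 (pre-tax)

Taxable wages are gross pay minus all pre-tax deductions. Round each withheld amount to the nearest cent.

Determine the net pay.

Dependent-care account contribution: $49.54
403(b) contribution: $1,240.76 × 0.0871 = $108.07
Pre-tax total = $49.54 + $108.07 = $157.61
Taxable wages = $1,240.76 − $157.61 = $1,083.15
Municipal income tax: $1,083.15 × 0.01 = $10.83
Federal withholding: $1,083.15 × 0.1177 = $127.49
State withholding: $1,083.15 × 0.0568 = $61.52
PFL insurance: $1,240.76 × 0.0116 = $14.39
State unemployment insurance (employee share): $1,240.76 × 0.0076 = $9.43
Total deductions = $49.54 + $108.07 + $10.83 + $127.49 + $61.52 + $14.39 + $9.43 = $381.27
Net pay = $1,240.76 − $381.27 = $859.49

$859.49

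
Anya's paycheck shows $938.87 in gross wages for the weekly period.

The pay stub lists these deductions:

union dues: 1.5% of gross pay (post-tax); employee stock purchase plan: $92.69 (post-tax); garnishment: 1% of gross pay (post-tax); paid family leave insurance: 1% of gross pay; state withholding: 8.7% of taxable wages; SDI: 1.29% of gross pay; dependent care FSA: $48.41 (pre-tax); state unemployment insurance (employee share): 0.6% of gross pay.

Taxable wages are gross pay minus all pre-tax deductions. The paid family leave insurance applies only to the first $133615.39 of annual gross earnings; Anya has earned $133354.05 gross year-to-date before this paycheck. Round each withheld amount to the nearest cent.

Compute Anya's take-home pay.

$676.48

Dependent care FSA: $48.41
Taxable wages = $938.87 − $48.41 = $890.46
State withholding: $890.46 × 0.087 = $77.47
State unemployment insurance (employee share): $938.87 × 0.006 = $5.63
SDI: $938.87 × 0.0129 = $12.11
Paid family leave insurance: only $133615.39 − $133354.05 = $261.34 of this check is subject → $261.34 × 0.01 = $2.61
Employee stock purchase plan: $92.69
Garnishment: $938.87 × 0.01 = $9.39
Union dues: $938.87 × 0.015 = $14.08
Total deductions = $48.41 + $77.47 + $5.63 + $12.11 + $2.61 + $92.69 + $9.39 + $14.08 = $262.39
Net pay = $938.87 − $262.39 = $676.48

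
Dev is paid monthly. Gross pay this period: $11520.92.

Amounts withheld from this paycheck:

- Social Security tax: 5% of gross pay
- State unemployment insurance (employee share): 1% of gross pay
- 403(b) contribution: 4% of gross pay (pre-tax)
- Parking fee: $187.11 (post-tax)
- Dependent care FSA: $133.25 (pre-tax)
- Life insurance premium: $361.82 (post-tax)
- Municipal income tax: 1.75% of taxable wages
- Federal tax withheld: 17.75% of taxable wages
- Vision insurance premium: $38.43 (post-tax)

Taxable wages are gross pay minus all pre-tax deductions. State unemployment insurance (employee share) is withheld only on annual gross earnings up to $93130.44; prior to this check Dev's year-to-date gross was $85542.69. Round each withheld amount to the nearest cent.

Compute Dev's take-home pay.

$7556.81

Dependent care FSA: $133.25
403(b) contribution: $11520.92 × 0.04 = $460.84
Pre-tax total = $133.25 + $460.84 = $594.09
Taxable wages = $11520.92 − $594.09 = $10926.83
Federal tax withheld: $10926.83 × 0.1775 = $1939.51
Municipal income tax: $10926.83 × 0.0175 = $191.22
Social Security tax: $11520.92 × 0.05 = $576.05
State unemployment insurance (employee share): only $93130.44 − $85542.69 = $7587.75 of this check is subject → $7587.75 × 0.01 = $75.88
Parking fee: $187.11
Vision insurance premium: $38.43
Life insurance premium: $361.82
Total deductions = $133.25 + $460.84 + $1939.51 + $191.22 + $576.05 + $75.88 + $187.11 + $38.43 + $361.82 = $3964.11
Net pay = $11520.92 − $3964.11 = $7556.81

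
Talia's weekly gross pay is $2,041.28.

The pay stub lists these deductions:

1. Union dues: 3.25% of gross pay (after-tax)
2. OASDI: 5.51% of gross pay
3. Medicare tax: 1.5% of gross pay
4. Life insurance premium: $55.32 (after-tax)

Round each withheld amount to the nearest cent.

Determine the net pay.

OASDI: $2,041.28 × 0.0551 = $112.47
Medicare tax: $2,041.28 × 0.015 = $30.62
Union dues: $2,041.28 × 0.0325 = $66.34
Life insurance premium: $55.32
Total deductions = $112.47 + $30.62 + $66.34 + $55.32 = $264.75
Net pay = $2,041.28 − $264.75 = $1,776.53

$1,776.53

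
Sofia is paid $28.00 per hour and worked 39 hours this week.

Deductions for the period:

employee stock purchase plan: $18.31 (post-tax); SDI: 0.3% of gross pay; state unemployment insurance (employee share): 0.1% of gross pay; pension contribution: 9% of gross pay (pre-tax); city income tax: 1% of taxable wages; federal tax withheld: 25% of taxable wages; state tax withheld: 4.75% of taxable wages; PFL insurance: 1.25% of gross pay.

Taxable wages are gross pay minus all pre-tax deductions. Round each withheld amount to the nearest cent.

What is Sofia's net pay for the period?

Gross pay: 39 × $28.00 = $1092.00
Pension contribution: $1092.00 × 0.09 = $98.28
Taxable wages = $1092.00 − $98.28 = $993.72
Federal tax withheld: $993.72 × 0.25 = $248.43
State tax withheld: $993.72 × 0.0475 = $47.20
City income tax: $993.72 × 0.01 = $9.94
State unemployment insurance (employee share): $1092.00 × 0.001 = $1.09
SDI: $1092.00 × 0.003 = $3.28
PFL insurance: $1092.00 × 0.0125 = $13.65
Employee stock purchase plan: $18.31
Total deductions = $98.28 + $248.43 + $47.20 + $9.94 + $1.09 + $3.28 + $13.65 + $18.31 = $440.18
Net pay = $1092.00 − $440.18 = $651.82

$651.82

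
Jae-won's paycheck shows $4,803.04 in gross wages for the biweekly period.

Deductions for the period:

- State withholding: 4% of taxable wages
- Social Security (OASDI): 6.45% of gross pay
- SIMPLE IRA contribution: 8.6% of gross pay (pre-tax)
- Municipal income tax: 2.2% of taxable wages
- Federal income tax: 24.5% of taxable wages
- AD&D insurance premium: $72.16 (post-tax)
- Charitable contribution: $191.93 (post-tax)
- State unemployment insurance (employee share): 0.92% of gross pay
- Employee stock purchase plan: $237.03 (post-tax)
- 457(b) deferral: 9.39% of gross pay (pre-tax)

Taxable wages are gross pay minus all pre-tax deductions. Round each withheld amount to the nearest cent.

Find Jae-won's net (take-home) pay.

$1,874.59

SIMPLE IRA contribution: $4,803.04 × 0.086 = $413.06
457(b) deferral: $4,803.04 × 0.0939 = $451.01
Pre-tax total = $413.06 + $451.01 = $864.07
Taxable wages = $4,803.04 − $864.07 = $3,938.97
Federal income tax: $3,938.97 × 0.245 = $965.05
Municipal income tax: $3,938.97 × 0.022 = $86.66
State withholding: $3,938.97 × 0.04 = $157.56
State unemployment insurance (employee share): $4,803.04 × 0.0092 = $44.19
Social Security (OASDI): $4,803.04 × 0.0645 = $309.80
AD&D insurance premium: $72.16
Charitable contribution: $191.93
Employee stock purchase plan: $237.03
Total deductions = $413.06 + $451.01 + $965.05 + $86.66 + $157.56 + $44.19 + $309.80 + $72.16 + $191.93 + $237.03 = $2,928.45
Net pay = $4,803.04 − $2,928.45 = $1,874.59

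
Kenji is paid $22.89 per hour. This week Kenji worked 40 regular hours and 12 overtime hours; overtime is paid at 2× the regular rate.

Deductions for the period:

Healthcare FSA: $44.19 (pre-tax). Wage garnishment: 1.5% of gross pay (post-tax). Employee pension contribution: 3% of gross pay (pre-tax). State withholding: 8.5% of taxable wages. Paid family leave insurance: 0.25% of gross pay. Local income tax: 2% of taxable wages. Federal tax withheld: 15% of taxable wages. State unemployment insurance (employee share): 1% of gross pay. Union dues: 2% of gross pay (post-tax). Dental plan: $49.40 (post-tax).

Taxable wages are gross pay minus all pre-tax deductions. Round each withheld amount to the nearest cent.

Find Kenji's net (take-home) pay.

Regular pay: 40 × $22.89 = $915.60
Overtime pay: 12 × $22.89 × 2 = $549.36
Gross pay = $915.60 + $549.36 = $1464.96
Employee pension contribution: $1464.96 × 0.03 = $43.95
Healthcare FSA: $44.19
Pre-tax total = $43.95 + $44.19 = $88.14
Taxable wages = $1464.96 − $88.14 = $1376.82
Local income tax: $1376.82 × 0.02 = $27.54
Federal tax withheld: $1376.82 × 0.15 = $206.52
State withholding: $1376.82 × 0.085 = $117.03
Paid family leave insurance: $1464.96 × 0.0025 = $3.66
State unemployment insurance (employee share): $1464.96 × 0.01 = $14.65
Union dues: $1464.96 × 0.02 = $29.30
Wage garnishment: $1464.96 × 0.015 = $21.97
Dental plan: $49.40
Total deductions = $43.95 + $44.19 + $27.54 + $206.52 + $117.03 + $3.66 + $14.65 + $29.30 + $21.97 + $49.40 = $558.21
Net pay = $1464.96 − $558.21 = $906.75

$906.75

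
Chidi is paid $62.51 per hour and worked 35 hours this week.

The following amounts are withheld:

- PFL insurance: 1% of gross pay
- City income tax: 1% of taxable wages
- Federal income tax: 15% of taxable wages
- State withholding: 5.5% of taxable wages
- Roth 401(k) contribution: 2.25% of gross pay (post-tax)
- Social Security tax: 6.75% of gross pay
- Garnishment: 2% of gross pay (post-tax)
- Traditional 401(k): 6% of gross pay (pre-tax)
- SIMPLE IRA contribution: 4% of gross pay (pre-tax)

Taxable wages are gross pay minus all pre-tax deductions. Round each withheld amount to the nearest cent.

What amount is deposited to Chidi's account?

Gross pay: 35 × $62.51 = $2,187.85
SIMPLE IRA contribution: $2,187.85 × 0.04 = $87.51
Traditional 401(k): $2,187.85 × 0.06 = $131.27
Pre-tax total = $87.51 + $131.27 = $218.78
Taxable wages = $2,187.85 − $218.78 = $1,969.07
State withholding: $1,969.07 × 0.055 = $108.30
Federal income tax: $1,969.07 × 0.15 = $295.36
City income tax: $1,969.07 × 0.01 = $19.69
PFL insurance: $2,187.85 × 0.01 = $21.88
Social Security tax: $2,187.85 × 0.0675 = $147.68
Garnishment: $2,187.85 × 0.02 = $43.76
Roth 401(k) contribution: $2,187.85 × 0.0225 = $49.23
Total deductions = $87.51 + $131.27 + $108.30 + $295.36 + $19.69 + $21.88 + $147.68 + $43.76 + $49.23 = $904.68
Net pay = $2,187.85 − $904.68 = $1,283.17

$1,283.17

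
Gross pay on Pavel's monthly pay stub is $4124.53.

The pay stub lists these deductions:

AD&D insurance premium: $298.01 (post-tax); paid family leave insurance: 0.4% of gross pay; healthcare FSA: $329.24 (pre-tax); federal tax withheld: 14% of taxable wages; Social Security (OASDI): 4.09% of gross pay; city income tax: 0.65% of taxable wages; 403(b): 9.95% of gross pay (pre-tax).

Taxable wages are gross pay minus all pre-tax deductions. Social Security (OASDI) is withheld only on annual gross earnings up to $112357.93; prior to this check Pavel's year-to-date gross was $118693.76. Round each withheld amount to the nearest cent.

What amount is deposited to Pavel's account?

$2574.50

Healthcare FSA: $329.24
403(b): $4124.53 × 0.0995 = $410.39
Pre-tax total = $329.24 + $410.39 = $739.63
Taxable wages = $4124.53 − $739.63 = $3384.90
City income tax: $3384.90 × 0.0065 = $22.00
Federal tax withheld: $3384.90 × 0.14 = $473.89
Social Security (OASDI): annual cap $112357.93 already reached (YTD $118693.76), so $0.00
Paid family leave insurance: $4124.53 × 0.004 = $16.50
AD&D insurance premium: $298.01
Total deductions = $329.24 + $410.39 + $22.00 + $473.89 + $0.00 + $16.50 + $298.01 = $1550.03
Net pay = $4124.53 − $1550.03 = $2574.50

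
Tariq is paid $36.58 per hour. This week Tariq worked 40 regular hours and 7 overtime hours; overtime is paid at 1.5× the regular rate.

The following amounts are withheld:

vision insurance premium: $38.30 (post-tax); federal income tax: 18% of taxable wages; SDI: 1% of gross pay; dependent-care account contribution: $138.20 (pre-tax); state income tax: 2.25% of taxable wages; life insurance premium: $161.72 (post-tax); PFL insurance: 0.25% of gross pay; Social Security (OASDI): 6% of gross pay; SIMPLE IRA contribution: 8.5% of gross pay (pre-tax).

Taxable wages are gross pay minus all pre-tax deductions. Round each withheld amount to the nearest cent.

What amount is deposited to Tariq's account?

$903.83

Regular pay: 40 × $36.58 = $1,463.20
Overtime pay: 7 × $36.58 × 1.5 = $384.09
Gross pay = $1,463.20 + $384.09 = $1,847.29
SIMPLE IRA contribution: $1,847.29 × 0.085 = $157.02
Dependent-care account contribution: $138.20
Pre-tax total = $157.02 + $138.20 = $295.22
Taxable wages = $1,847.29 − $295.22 = $1,552.07
Federal income tax: $1,552.07 × 0.18 = $279.37
State income tax: $1,552.07 × 0.0225 = $34.92
Social Security (OASDI): $1,847.29 × 0.06 = $110.84
PFL insurance: $1,847.29 × 0.0025 = $4.62
SDI: $1,847.29 × 0.01 = $18.47
Life insurance premium: $161.72
Vision insurance premium: $38.30
Total deductions = $157.02 + $138.20 + $279.37 + $34.92 + $110.84 + $4.62 + $18.47 + $161.72 + $38.30 = $943.46
Net pay = $1,847.29 − $943.46 = $903.83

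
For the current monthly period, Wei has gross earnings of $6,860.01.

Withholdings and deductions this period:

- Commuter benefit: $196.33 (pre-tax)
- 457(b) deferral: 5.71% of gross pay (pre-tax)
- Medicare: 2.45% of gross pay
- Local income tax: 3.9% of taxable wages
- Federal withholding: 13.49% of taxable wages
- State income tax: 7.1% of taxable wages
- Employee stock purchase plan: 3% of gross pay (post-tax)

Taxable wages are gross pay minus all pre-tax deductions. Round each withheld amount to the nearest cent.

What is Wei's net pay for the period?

$4,362.09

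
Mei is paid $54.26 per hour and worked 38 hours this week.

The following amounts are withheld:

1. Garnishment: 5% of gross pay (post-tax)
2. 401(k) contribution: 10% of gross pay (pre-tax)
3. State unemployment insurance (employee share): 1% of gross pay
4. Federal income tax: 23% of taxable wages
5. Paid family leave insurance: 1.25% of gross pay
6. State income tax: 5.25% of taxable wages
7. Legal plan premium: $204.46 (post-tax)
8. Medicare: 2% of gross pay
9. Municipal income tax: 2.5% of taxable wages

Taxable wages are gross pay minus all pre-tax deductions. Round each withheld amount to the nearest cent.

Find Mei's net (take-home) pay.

$889.89

Gross pay: 38 × $54.26 = $2,061.88
401(k) contribution: $2,061.88 × 0.1 = $206.19
Taxable wages = $2,061.88 − $206.19 = $1,855.69
State income tax: $1,855.69 × 0.0525 = $97.42
Federal income tax: $1,855.69 × 0.23 = $426.81
Municipal income tax: $1,855.69 × 0.025 = $46.39
Medicare: $2,061.88 × 0.02 = $41.24
State unemployment insurance (employee share): $2,061.88 × 0.01 = $20.62
Paid family leave insurance: $2,061.88 × 0.0125 = $25.77
Legal plan premium: $204.46
Garnishment: $2,061.88 × 0.05 = $103.09
Total deductions = $206.19 + $97.42 + $426.81 + $46.39 + $41.24 + $20.62 + $25.77 + $204.46 + $103.09 = $1,171.99
Net pay = $2,061.88 − $1,171.99 = $889.89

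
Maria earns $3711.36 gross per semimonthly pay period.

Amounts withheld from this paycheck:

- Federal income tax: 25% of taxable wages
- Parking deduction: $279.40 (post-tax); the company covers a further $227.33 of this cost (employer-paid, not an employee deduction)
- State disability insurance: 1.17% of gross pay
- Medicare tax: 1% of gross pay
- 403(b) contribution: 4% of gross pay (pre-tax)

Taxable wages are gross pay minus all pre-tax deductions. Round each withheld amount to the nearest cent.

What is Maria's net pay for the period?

$2312.25

403(b) contribution: $3711.36 × 0.04 = $148.45
Taxable wages = $3711.36 − $148.45 = $3562.91
Federal income tax: $3562.91 × 0.25 = $890.73
State disability insurance: $3711.36 × 0.0117 = $43.42
Medicare tax: $3711.36 × 0.01 = $37.11
Parking deduction: $279.40
(Employer's $227.33 toward parking deduction is not withheld from the employee.)
Total deductions = $148.45 + $890.73 + $43.42 + $37.11 + $279.40 = $1399.11
Net pay = $3711.36 − $1399.11 = $2312.25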